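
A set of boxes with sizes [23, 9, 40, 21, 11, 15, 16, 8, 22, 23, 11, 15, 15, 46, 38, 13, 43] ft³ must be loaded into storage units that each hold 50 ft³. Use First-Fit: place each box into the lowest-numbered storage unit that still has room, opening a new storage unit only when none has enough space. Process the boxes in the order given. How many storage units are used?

9

Put 23 ft³ in storage unit 1; 27 ft³ remain.
Put 9 ft³ in storage unit 1; 18 ft³ remain.
Put 40 ft³ in storage unit 2; 10 ft³ remain.
Put 21 ft³ in storage unit 3; 29 ft³ remain.
Put 11 ft³ in storage unit 1; 7 ft³ remain.
Put 15 ft³ in storage unit 3; 14 ft³ remain.
Put 16 ft³ in storage unit 4; 34 ft³ remain.
Put 8 ft³ in storage unit 2; 2 ft³ remain.
Put 22 ft³ in storage unit 4; 12 ft³ remain.
Put 23 ft³ in storage unit 5; 27 ft³ remain.
Put 11 ft³ in storage unit 3; 3 ft³ remain.
Put 15 ft³ in storage unit 5; 12 ft³ remain.
Put 15 ft³ in storage unit 6; 35 ft³ remain.
Put 46 ft³ in storage unit 7; 4 ft³ remain.
Put 38 ft³ in storage unit 8; 12 ft³ remain.
Put 13 ft³ in storage unit 6; 22 ft³ remain.
Put 43 ft³ in storage unit 9; 7 ft³ remain.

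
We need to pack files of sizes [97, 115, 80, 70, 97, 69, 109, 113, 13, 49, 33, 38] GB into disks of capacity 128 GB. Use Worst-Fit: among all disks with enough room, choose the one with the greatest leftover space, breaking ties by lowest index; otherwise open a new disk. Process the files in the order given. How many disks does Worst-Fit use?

97 GB → disk 1 (remaining 31 GB)
115 GB → disk 2 (remaining 13 GB)
80 GB → disk 3 (remaining 48 GB)
70 GB → disk 4 (remaining 58 GB)
97 GB → disk 5 (remaining 31 GB)
69 GB → disk 6 (remaining 59 GB)
109 GB → disk 7 (remaining 19 GB)
113 GB → disk 8 (remaining 15 GB)
13 GB → disk 6 (remaining 46 GB)
49 GB → disk 4 (remaining 9 GB)
33 GB → disk 3 (remaining 15 GB)
38 GB → disk 6 (remaining 8 GB)

8 disks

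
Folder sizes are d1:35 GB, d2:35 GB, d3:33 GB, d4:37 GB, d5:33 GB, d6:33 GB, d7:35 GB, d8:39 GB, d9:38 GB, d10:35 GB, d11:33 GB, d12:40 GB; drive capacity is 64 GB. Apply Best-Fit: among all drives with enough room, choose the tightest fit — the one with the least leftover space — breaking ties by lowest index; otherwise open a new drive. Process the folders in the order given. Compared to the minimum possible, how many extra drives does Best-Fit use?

0

Best-Fit: [35] [35] [33] [37] [33] [33] [35] [39] [38] [35] [33] [40] → 12 drives.
12 folders exceed 32 GB (half the capacity), and no two of those can share a drive, so at least 12 drives are needed.
So 12 is already optimal.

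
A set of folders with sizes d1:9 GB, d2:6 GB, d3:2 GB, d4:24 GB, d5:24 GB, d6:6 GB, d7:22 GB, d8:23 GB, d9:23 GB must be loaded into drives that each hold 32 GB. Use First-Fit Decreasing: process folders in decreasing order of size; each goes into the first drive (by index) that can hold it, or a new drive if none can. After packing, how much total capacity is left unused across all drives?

Sorted descending: 24, 24, 23, 23, 22, 9, 6, 6, 2.
drive 1: place 24 GB, 8 GB left
drive 2: place 24 GB, 8 GB left
drive 3: place 23 GB, 9 GB left
drive 4: place 23 GB, 9 GB left
drive 5: place 22 GB, 10 GB left
drive 3: place 9 GB, 0 GB left
drive 1: place 6 GB, 2 GB left
drive 2: place 6 GB, 2 GB left
drive 1: place 2 GB, 0 GB left
5 drives × 32 GB = 160 GB; used 139 GB; unused 21 GB.

21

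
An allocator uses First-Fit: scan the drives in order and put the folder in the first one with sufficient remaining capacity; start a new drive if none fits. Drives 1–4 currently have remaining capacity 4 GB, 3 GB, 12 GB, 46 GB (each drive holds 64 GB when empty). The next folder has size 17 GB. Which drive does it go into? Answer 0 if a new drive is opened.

4

Drives with room: drive 4 (46 GB).
The first with room is drive 4.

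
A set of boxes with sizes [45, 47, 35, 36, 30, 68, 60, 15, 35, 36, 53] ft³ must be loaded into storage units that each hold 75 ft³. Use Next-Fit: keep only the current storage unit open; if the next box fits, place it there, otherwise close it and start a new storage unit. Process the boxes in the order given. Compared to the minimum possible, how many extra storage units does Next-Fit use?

1

Next-Fit: [45] [47] [35,36] [30] [68] [60,15] [35,36] [53] → 8 storage units.
Total size 460 ft³; any packing needs at least ⌈460/75⌉ = 7 storage units.
An optimal packing achieves that bound: [68] [60,15] [53] [47] [45,30] [36,36] [35,35] → 7 storage units.
Excess: 8 − 7 = 1.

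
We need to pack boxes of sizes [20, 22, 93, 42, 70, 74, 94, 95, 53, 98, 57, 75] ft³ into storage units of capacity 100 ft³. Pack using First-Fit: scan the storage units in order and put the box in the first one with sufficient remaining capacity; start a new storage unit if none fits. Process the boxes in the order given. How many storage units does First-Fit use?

Put 20 ft³ in storage unit 1; 80 ft³ remain.
Put 22 ft³ in storage unit 1; 58 ft³ remain.
Put 93 ft³ in storage unit 2; 7 ft³ remain.
Put 42 ft³ in storage unit 1; 16 ft³ remain.
Put 70 ft³ in storage unit 3; 30 ft³ remain.
Put 74 ft³ in storage unit 4; 26 ft³ remain.
Put 94 ft³ in storage unit 5; 6 ft³ remain.
Put 95 ft³ in storage unit 6; 5 ft³ remain.
Put 53 ft³ in storage unit 7; 47 ft³ remain.
Put 98 ft³ in storage unit 8; 2 ft³ remain.
Put 57 ft³ in storage unit 9; 43 ft³ remain.
Put 75 ft³ in storage unit 10; 25 ft³ remain.
Final storage units: [20,22,42] [93] [70] [74] [94] [95] [53] [98] [57] [75].

10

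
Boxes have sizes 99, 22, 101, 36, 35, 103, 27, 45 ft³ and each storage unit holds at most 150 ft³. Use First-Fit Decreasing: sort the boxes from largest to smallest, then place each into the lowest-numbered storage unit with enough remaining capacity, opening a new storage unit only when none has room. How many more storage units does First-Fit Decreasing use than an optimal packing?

First-Fit Decreasing: [103,45] [101,36] [99,35] [27,22] → 4 storage units.
Total size 468 ft³; any packing needs at least ⌈468/150⌉ = 4 storage units.
So 4 is already optimal.

0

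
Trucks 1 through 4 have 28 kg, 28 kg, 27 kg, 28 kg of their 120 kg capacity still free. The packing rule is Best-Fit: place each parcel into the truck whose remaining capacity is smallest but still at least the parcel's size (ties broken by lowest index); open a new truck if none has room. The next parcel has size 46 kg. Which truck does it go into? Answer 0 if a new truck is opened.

No truck has ≥ 46 kg free, so a new truck is opened.

0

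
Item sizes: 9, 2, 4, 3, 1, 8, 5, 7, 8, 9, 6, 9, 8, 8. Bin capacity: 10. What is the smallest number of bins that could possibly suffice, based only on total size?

Total size = 9 + 2 + 4 + 3 + 1 + 8 + 5 + 7 + 8 + 9 + 6 + 9 + 8 + 8 = 87.
⌈87 / 10⌉ = 9.

9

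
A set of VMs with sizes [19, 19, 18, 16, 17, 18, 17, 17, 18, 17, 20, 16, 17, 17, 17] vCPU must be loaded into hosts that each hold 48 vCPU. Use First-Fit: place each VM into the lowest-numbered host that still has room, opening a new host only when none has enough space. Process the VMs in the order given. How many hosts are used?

8

host 1: place 19 vCPU, 29 vCPU left
host 1: place 19 vCPU, 10 vCPU left
host 2: place 18 vCPU, 30 vCPU left
host 2: place 16 vCPU, 14 vCPU left
host 3: place 17 vCPU, 31 vCPU left
host 3: place 18 vCPU, 13 vCPU left
host 4: place 17 vCPU, 31 vCPU left
host 4: place 17 vCPU, 14 vCPU left
host 5: place 18 vCPU, 30 vCPU left
host 5: place 17 vCPU, 13 vCPU left
host 6: place 20 vCPU, 28 vCPU left
host 6: place 16 vCPU, 12 vCPU left
host 7: place 17 vCPU, 31 vCPU left
host 7: place 17 vCPU, 14 vCPU left
host 8: place 17 vCPU, 31 vCPU left
Final hosts: [19,19] [18,16] [17,18] [17,17] [18,17] [20,16] [17,17] [17].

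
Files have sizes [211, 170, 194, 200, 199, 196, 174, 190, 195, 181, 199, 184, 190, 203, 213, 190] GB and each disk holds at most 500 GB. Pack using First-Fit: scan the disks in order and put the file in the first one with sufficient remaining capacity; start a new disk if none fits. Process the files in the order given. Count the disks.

8

211 GB → disk 1 (remaining 289 GB)
170 GB → disk 1 (remaining 119 GB)
194 GB → disk 2 (remaining 306 GB)
200 GB → disk 2 (remaining 106 GB)
199 GB → disk 3 (remaining 301 GB)
196 GB → disk 3 (remaining 105 GB)
174 GB → disk 4 (remaining 326 GB)
190 GB → disk 4 (remaining 136 GB)
195 GB → disk 5 (remaining 305 GB)
181 GB → disk 5 (remaining 124 GB)
199 GB → disk 6 (remaining 301 GB)
184 GB → disk 6 (remaining 117 GB)
190 GB → disk 7 (remaining 310 GB)
203 GB → disk 7 (remaining 107 GB)
213 GB → disk 8 (remaining 287 GB)
190 GB → disk 8 (remaining 97 GB)
Final disks: [211,170] [194,200] [199,196] [174,190] [195,181] [199,184] [190,203] [213,190].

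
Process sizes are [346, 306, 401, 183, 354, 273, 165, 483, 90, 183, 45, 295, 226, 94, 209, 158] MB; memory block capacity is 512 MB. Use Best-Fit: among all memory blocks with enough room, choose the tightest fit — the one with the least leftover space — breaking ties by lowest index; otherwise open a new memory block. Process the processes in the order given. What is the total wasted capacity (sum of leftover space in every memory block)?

285

memory block 1: place 346 MB, 166 MB left
memory block 2: place 306 MB, 206 MB left
memory block 3: place 401 MB, 111 MB left
memory block 2: place 183 MB, 23 MB left
memory block 4: place 354 MB, 158 MB left
memory block 5: place 273 MB, 239 MB left
memory block 1: place 165 MB, 1 MB left
memory block 6: place 483 MB, 29 MB left
memory block 3: place 90 MB, 21 MB left
memory block 5: place 183 MB, 56 MB left
memory block 5: place 45 MB, 11 MB left
memory block 7: place 295 MB, 217 MB left
memory block 8: place 226 MB, 286 MB left
memory block 4: place 94 MB, 64 MB left
memory block 7: place 209 MB, 8 MB left
memory block 8: place 158 MB, 128 MB left
8 memory blocks × 512 MB = 4096 MB; used 3811 MB; unused 285 MB.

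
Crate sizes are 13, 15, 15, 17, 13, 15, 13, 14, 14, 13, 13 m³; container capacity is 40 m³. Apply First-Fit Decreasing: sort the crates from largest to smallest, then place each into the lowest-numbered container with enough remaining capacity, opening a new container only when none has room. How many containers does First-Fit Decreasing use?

5

Sorted descending: 17, 15, 15, 15, 14, 14, 13, 13, 13, 13, 13.
container 1: place 17 m³, 23 m³ left
container 1: place 15 m³, 8 m³ left
container 2: place 15 m³, 25 m³ left
container 2: place 15 m³, 10 m³ left
container 3: place 14 m³, 26 m³ left
container 3: place 14 m³, 12 m³ left
container 4: place 13 m³, 27 m³ left
container 4: place 13 m³, 14 m³ left
container 4: place 13 m³, 1 m³ left
container 5: place 13 m³, 27 m³ left
container 5: place 13 m³, 14 m³ left
Final containers: [17,15] [15,15] [14,14] [13,13,13] [13,13].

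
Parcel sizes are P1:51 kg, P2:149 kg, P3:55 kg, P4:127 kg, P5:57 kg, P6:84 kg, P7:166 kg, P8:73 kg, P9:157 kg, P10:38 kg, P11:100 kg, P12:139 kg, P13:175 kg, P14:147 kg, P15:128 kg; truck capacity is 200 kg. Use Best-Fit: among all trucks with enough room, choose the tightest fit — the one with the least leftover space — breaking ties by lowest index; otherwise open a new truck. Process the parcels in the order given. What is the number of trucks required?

10

truck 1: place P1 (51 kg), 149 kg left
truck 1: place P2 (149 kg), 0 kg left
truck 2: place P3 (55 kg), 145 kg left
truck 2: place P4 (127 kg), 18 kg left
truck 3: place P5 (57 kg), 143 kg left
truck 3: place P6 (84 kg), 59 kg left
truck 4: place P7 (166 kg), 34 kg left
truck 5: place P8 (73 kg), 127 kg left
truck 6: place P9 (157 kg), 43 kg left
truck 6: place P10 (38 kg), 5 kg left
truck 5: place P11 (100 kg), 27 kg left
truck 7: place P12 (139 kg), 61 kg left
truck 8: place P13 (175 kg), 25 kg left
truck 9: place P14 (147 kg), 53 kg left
truck 10: place P15 (128 kg), 72 kg left
Final trucks: [51,149] [55,127] [57,84] [166] [73,100] [157,38] [139] [175] [147] [128].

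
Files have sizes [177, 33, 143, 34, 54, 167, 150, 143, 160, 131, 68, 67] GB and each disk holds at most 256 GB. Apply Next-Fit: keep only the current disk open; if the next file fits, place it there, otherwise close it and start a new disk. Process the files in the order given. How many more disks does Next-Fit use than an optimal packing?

Next-Fit: [177,33] [143,34,54] [167] [150] [143] [160] [131,68] [67] → 8 disks.
7 files exceed 128 GB (half the capacity), and no two of those can share a disk, so at least 7 disks are needed.
An optimal packing achieves that bound: [177,68] [167,67] [160,54,34] [150,33] [143] [143] [131] → 7 disks.
Excess: 8 − 7 = 1.

1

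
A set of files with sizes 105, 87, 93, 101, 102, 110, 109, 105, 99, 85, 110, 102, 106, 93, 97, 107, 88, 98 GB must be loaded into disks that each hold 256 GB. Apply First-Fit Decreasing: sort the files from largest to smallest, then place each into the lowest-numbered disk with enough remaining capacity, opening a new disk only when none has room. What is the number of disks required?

9

Sorted descending: 110, 110, 109, 107, 106, 105, 105, 102, 102, 101, 99, 98, 97, 93, 93, 88, 87, 85.
disk 1: place 110 GB, 146 GB left
disk 1: place 110 GB, 36 GB left
disk 2: place 109 GB, 147 GB left
disk 2: place 107 GB, 40 GB left
disk 3: place 106 GB, 150 GB left
disk 3: place 105 GB, 45 GB left
disk 4: place 105 GB, 151 GB left
disk 4: place 102 GB, 49 GB left
disk 5: place 102 GB, 154 GB left
disk 5: place 101 GB, 53 GB left
disk 6: place 99 GB, 157 GB left
disk 6: place 98 GB, 59 GB left
disk 7: place 97 GB, 159 GB left
disk 7: place 93 GB, 66 GB left
disk 8: place 93 GB, 163 GB left
disk 8: place 88 GB, 75 GB left
disk 9: place 87 GB, 169 GB left
disk 9: place 85 GB, 84 GB left
Final disks: [110,110] [109,107] [106,105] [105,102] [102,101] [99,98] [97,93] [93,88] [87,85].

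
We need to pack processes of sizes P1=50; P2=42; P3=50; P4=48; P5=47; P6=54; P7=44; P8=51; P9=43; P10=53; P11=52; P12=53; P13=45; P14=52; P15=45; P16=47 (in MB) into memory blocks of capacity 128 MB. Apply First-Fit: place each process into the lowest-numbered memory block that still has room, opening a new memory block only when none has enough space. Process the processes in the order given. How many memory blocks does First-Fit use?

8

memory block 1: place P1 (50 MB), 78 MB left
memory block 1: place P2 (42 MB), 36 MB left
memory block 2: place P3 (50 MB), 78 MB left
memory block 2: place P4 (48 MB), 30 MB left
memory block 3: place P5 (47 MB), 81 MB left
memory block 3: place P6 (54 MB), 27 MB left
memory block 4: place P7 (44 MB), 84 MB left
memory block 4: place P8 (51 MB), 33 MB left
memory block 5: place P9 (43 MB), 85 MB left
memory block 5: place P10 (53 MB), 32 MB left
memory block 6: place P11 (52 MB), 76 MB left
memory block 6: place P12 (53 MB), 23 MB left
memory block 7: place P13 (45 MB), 83 MB left
memory block 7: place P14 (52 MB), 31 MB left
memory block 8: place P15 (45 MB), 83 MB left
memory block 8: place P16 (47 MB), 36 MB left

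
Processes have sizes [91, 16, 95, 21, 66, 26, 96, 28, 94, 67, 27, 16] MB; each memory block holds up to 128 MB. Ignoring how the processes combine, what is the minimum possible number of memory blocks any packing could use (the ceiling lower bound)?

6 memory blocks

Total size = 91 + 16 + 95 + 21 + 66 + 26 + 96 + 28 + 94 + 67 + 27 + 16 = 643 MB.
⌈643 / 128⌉ = 6.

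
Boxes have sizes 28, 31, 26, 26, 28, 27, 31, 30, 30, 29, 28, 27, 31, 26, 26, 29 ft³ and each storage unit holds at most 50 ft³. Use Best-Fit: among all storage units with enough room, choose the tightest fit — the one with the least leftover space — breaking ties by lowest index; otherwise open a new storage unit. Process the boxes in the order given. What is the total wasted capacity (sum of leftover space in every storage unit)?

Put 28 ft³ in storage unit 1; 22 ft³ remain.
Put 31 ft³ in storage unit 2; 19 ft³ remain.
Put 26 ft³ in storage unit 3; 24 ft³ remain.
Put 26 ft³ in storage unit 4; 24 ft³ remain.
Put 28 ft³ in storage unit 5; 22 ft³ remain.
Put 27 ft³ in storage unit 6; 23 ft³ remain.
Put 31 ft³ in storage unit 7; 19 ft³ remain.
Put 30 ft³ in storage unit 8; 20 ft³ remain.
Put 30 ft³ in storage unit 9; 20 ft³ remain.
Put 29 ft³ in storage unit 10; 21 ft³ remain.
Put 28 ft³ in storage unit 11; 22 ft³ remain.
Put 27 ft³ in storage unit 12; 23 ft³ remain.
Put 31 ft³ in storage unit 13; 19 ft³ remain.
Put 26 ft³ in storage unit 14; 24 ft³ remain.
Put 26 ft³ in storage unit 15; 24 ft³ remain.
Put 29 ft³ in storage unit 16; 21 ft³ remain.
16 storage units × 50 ft³ = 800 ft³; used 453 ft³; unused 347 ft³.

347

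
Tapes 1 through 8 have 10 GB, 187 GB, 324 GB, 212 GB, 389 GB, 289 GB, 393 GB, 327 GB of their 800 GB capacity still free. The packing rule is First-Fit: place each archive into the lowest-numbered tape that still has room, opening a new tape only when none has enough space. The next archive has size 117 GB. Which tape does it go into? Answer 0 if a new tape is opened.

Tapes with room: tape 2 (187 GB), tape 3 (324 GB), tape 4 (212 GB), tape 5 (389 GB), tape 6 (289 GB), tape 7 (393 GB), tape 8 (327 GB).
The first with room is tape 2.

2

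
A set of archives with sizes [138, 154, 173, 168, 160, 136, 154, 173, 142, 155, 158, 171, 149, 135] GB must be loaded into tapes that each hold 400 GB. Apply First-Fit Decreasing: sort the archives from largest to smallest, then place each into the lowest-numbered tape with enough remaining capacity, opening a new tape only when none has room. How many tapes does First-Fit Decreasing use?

7

Sorted descending: 173, 173, 171, 168, 160, 158, 155, 154, 154, 149, 142, 138, 136, 135.
tape 1: place 173 GB, 227 GB left
tape 1: place 173 GB, 54 GB left
tape 2: place 171 GB, 229 GB left
tape 2: place 168 GB, 61 GB left
tape 3: place 160 GB, 240 GB left
tape 3: place 158 GB, 82 GB left
tape 4: place 155 GB, 245 GB left
tape 4: place 154 GB, 91 GB left
tape 5: place 154 GB, 246 GB left
tape 5: place 149 GB, 97 GB left
tape 6: place 142 GB, 258 GB left
tape 6: place 138 GB, 120 GB left
tape 7: place 136 GB, 264 GB left
tape 7: place 135 GB, 129 GB left
Final tapes: [173,173] [171,168] [160,158] [155,154] [154,149] [142,138] [136,135].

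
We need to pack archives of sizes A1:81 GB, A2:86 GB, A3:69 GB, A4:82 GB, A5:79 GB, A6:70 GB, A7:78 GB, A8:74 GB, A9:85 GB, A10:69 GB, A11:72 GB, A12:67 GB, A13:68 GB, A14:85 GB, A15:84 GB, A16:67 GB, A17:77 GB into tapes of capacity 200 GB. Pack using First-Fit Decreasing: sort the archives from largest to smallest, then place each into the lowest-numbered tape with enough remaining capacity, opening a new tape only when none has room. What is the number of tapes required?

Sorted descending: 86, 85, 85, 84, 82, 81, 79, 78, 77, 74, 72, 70, 69, 69, 68, 67, 67.
tape 1: place 86 GB, 114 GB left
tape 1: place 85 GB, 29 GB left
tape 2: place 85 GB, 115 GB left
tape 2: place 84 GB, 31 GB left
tape 3: place 82 GB, 118 GB left
tape 3: place 81 GB, 37 GB left
tape 4: place 79 GB, 121 GB left
tape 4: place 78 GB, 43 GB left
tape 5: place 77 GB, 123 GB left
tape 5: place 74 GB, 49 GB left
tape 6: place 72 GB, 128 GB left
tape 6: place 70 GB, 58 GB left
tape 7: place 69 GB, 131 GB left
tape 7: place 69 GB, 62 GB left
tape 8: place 68 GB, 132 GB left
tape 8: place 67 GB, 65 GB left
tape 9: place 67 GB, 133 GB left
Final tapes: [86,85] [85,84] [82,81] [79,78] [77,74] [72,70] [69,69] [68,67] [67].

9 tapes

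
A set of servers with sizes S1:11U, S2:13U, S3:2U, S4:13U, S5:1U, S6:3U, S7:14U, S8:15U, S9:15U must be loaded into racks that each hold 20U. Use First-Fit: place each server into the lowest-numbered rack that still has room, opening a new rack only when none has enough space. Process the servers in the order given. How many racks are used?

6

Put S1 (11U) in rack 1; 9U remain.
Put S2 (13U) in rack 2; 7U remain.
Put S3 (2U) in rack 1; 7U remain.
Put S4 (13U) in rack 3; 7U remain.
Put S5 (1U) in rack 1; 6U remain.
Put S6 (3U) in rack 1; 3U remain.
Put S7 (14U) in rack 4; 6U remain.
Put S8 (15U) in rack 5; 5U remain.
Put S9 (15U) in rack 6; 5U remain.
Final racks: [11,2,1,3] [13] [13] [14] [15] [15].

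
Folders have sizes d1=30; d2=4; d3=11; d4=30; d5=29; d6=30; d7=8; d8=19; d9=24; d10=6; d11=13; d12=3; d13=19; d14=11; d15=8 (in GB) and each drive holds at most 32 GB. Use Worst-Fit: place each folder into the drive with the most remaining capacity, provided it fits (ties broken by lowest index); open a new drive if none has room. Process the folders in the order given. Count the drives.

9

d1 (30 GB) → drive 1 (remaining 2 GB)
d2 (4 GB) → drive 2 (remaining 28 GB)
d3 (11 GB) → drive 2 (remaining 17 GB)
d4 (30 GB) → drive 3 (remaining 2 GB)
d5 (29 GB) → drive 4 (remaining 3 GB)
d6 (30 GB) → drive 5 (remaining 2 GB)
d7 (8 GB) → drive 2 (remaining 9 GB)
d8 (19 GB) → drive 6 (remaining 13 GB)
d9 (24 GB) → drive 7 (remaining 8 GB)
d10 (6 GB) → drive 6 (remaining 7 GB)
d11 (13 GB) → drive 8 (remaining 19 GB)
d12 (3 GB) → drive 8 (remaining 16 GB)
d13 (19 GB) → drive 9 (remaining 13 GB)
d14 (11 GB) → drive 8 (remaining 5 GB)
d15 (8 GB) → drive 9 (remaining 5 GB)
Final drives: [30] [4,11,8] [30] [29] [30] [19,6] [24] [13,3,11] [19,8].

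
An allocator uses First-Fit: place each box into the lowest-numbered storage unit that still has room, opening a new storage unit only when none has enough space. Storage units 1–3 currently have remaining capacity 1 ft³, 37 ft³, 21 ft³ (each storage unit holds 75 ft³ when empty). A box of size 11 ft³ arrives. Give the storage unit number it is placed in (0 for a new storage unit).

Storage units with room: storage unit 2 (37 ft³), storage unit 3 (21 ft³).
The first with room is storage unit 2.

2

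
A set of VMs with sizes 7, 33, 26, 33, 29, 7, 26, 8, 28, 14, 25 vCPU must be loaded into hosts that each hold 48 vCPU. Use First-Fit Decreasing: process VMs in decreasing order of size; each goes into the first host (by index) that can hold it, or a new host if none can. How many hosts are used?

7

Sorted descending: 33, 33, 29, 28, 26, 26, 25, 14, 8, 7, 7.
33 vCPU → host 1 (remaining 15 vCPU)
33 vCPU → host 2 (remaining 15 vCPU)
29 vCPU → host 3 (remaining 19 vCPU)
28 vCPU → host 4 (remaining 20 vCPU)
26 vCPU → host 5 (remaining 22 vCPU)
26 vCPU → host 6 (remaining 22 vCPU)
25 vCPU → host 7 (remaining 23 vCPU)
14 vCPU → host 1 (remaining 1 vCPU)
8 vCPU → host 2 (remaining 7 vCPU)
7 vCPU → host 2 (remaining 0 vCPU)
7 vCPU → host 3 (remaining 12 vCPU)
Final hosts: [33,14] [33,8,7] [29,7] [28] [26] [26] [25].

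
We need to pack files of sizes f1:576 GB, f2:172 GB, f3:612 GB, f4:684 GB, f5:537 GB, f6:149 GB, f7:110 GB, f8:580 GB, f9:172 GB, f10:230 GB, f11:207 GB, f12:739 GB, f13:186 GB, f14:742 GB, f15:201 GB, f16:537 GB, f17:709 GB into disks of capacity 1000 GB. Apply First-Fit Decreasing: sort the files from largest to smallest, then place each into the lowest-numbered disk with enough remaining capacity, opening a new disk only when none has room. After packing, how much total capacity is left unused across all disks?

1857

Sorted descending: 742, 739, 709, 684, 612, 580, 576, 537, 537, 230, 207, 201, 186, 172, 172, 149, 110.
742 GB → disk 1 (remaining 258 GB)
739 GB → disk 2 (remaining 261 GB)
709 GB → disk 3 (remaining 291 GB)
684 GB → disk 4 (remaining 316 GB)
612 GB → disk 5 (remaining 388 GB)
580 GB → disk 6 (remaining 420 GB)
576 GB → disk 7 (remaining 424 GB)
537 GB → disk 8 (remaining 463 GB)
537 GB → disk 9 (remaining 463 GB)
230 GB → disk 1 (remaining 28 GB)
207 GB → disk 2 (remaining 54 GB)
201 GB → disk 3 (remaining 90 GB)
186 GB → disk 4 (remaining 130 GB)
172 GB → disk 5 (remaining 216 GB)
172 GB → disk 5 (remaining 44 GB)
149 GB → disk 6 (remaining 271 GB)
110 GB → disk 4 (remaining 20 GB)
9 disks × 1000 GB = 9000 GB; used 7143 GB; unused 1857 GB.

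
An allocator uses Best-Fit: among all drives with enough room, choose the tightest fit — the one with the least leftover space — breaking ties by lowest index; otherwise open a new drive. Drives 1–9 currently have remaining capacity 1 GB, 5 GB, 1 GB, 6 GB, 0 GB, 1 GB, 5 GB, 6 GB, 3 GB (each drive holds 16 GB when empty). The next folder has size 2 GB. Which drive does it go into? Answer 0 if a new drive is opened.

9

Drives with room: drive 2 (5 GB), drive 4 (6 GB), drive 7 (5 GB), drive 8 (6 GB), drive 9 (3 GB).
Tightest fit is drive 9 with 3 GB free.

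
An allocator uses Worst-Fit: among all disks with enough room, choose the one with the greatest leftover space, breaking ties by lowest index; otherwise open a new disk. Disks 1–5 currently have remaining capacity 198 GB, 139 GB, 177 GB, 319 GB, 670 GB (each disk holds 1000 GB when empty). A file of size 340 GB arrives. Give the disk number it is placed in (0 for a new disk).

Disks with room: disk 5 (670 GB).
Most room is disk 5 with 670 GB free.

5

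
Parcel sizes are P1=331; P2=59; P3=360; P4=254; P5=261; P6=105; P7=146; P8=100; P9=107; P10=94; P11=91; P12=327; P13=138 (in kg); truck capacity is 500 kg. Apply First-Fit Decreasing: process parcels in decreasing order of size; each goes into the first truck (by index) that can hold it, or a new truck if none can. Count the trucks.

Sorted descending: 360, 331, 327, 261, 254, 146, 138, 107, 105, 100, 94, 91, 59.
360 kg → truck 1 (remaining 140 kg)
331 kg → truck 2 (remaining 169 kg)
327 kg → truck 3 (remaining 173 kg)
261 kg → truck 4 (remaining 239 kg)
254 kg → truck 5 (remaining 246 kg)
146 kg → truck 2 (remaining 23 kg)
138 kg → truck 1 (remaining 2 kg)
107 kg → truck 3 (remaining 66 kg)
105 kg → truck 4 (remaining 134 kg)
100 kg → truck 4 (remaining 34 kg)
94 kg → truck 5 (remaining 152 kg)
91 kg → truck 5 (remaining 61 kg)
59 kg → truck 3 (remaining 7 kg)
Final trucks: [360,138] [331,146] [327,107,59] [261,105,100] [254,94,91].

5 trucks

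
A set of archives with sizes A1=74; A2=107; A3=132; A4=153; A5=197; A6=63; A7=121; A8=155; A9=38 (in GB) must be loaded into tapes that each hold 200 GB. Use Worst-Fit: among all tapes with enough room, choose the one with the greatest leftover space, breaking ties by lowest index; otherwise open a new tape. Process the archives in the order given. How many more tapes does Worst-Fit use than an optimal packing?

Worst-Fit: [74,107] [132,63] [153] [197] [121,38] [155] → 6 tapes.
Total size 1040 GB; any packing needs at least ⌈1040/200⌉ = 6 tapes.
So 6 is already optimal.

0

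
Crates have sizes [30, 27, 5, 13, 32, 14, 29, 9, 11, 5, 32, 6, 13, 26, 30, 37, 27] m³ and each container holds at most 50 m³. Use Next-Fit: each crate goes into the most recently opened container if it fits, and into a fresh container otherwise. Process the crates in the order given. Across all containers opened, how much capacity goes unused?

30 m³ → container 1 (remaining 20 m³)
27 m³ → container 2 (remaining 23 m³)
5 m³ → container 2 (remaining 18 m³)
13 m³ → container 2 (remaining 5 m³)
32 m³ → container 3 (remaining 18 m³)
14 m³ → container 3 (remaining 4 m³)
29 m³ → container 4 (remaining 21 m³)
9 m³ → container 4 (remaining 12 m³)
11 m³ → container 4 (remaining 1 m³)
5 m³ → container 5 (remaining 45 m³)
32 m³ → container 5 (remaining 13 m³)
6 m³ → container 5 (remaining 7 m³)
13 m³ → container 6 (remaining 37 m³)
26 m³ → container 6 (remaining 11 m³)
30 m³ → container 7 (remaining 20 m³)
37 m³ → container 8 (remaining 13 m³)
27 m³ → container 9 (remaining 23 m³)
9 containers × 50 m³ = 450 m³; used 346 m³; unused 104 m³.

104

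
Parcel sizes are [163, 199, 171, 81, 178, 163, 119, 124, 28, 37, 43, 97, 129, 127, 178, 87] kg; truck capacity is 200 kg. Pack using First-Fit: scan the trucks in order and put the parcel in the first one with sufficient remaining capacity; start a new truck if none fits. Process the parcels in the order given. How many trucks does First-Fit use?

11 trucks

163 kg → truck 1 (remaining 37 kg)
199 kg → truck 2 (remaining 1 kg)
171 kg → truck 3 (remaining 29 kg)
81 kg → truck 4 (remaining 119 kg)
178 kg → truck 5 (remaining 22 kg)
163 kg → truck 6 (remaining 37 kg)
119 kg → truck 4 (remaining 0 kg)
124 kg → truck 7 (remaining 76 kg)
28 kg → truck 1 (remaining 9 kg)
37 kg → truck 6 (remaining 0 kg)
43 kg → truck 7 (remaining 33 kg)
97 kg → truck 8 (remaining 103 kg)
129 kg → truck 9 (remaining 71 kg)
127 kg → truck 10 (remaining 73 kg)
178 kg → truck 11 (remaining 22 kg)
87 kg → truck 8 (remaining 16 kg)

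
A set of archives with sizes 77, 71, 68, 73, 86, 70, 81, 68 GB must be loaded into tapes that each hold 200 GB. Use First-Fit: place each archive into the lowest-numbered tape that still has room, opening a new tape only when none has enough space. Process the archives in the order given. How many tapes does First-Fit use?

4 tapes

tape 1: place 77 GB, 123 GB left
tape 1: place 71 GB, 52 GB left
tape 2: place 68 GB, 132 GB left
tape 2: place 73 GB, 59 GB left
tape 3: place 86 GB, 114 GB left
tape 3: place 70 GB, 44 GB left
tape 4: place 81 GB, 119 GB left
tape 4: place 68 GB, 51 GB left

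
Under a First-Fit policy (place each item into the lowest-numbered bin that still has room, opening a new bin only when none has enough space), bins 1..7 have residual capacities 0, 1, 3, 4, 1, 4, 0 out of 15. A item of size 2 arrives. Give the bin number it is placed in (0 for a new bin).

Bins with room: bin 3 (3), bin 4 (4), bin 6 (4).
The first with room is bin 3.

3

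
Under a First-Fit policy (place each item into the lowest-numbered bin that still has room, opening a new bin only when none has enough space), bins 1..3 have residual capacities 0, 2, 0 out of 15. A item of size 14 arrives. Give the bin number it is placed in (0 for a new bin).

0

No bin has ≥ 14 free, so a new bin is opened.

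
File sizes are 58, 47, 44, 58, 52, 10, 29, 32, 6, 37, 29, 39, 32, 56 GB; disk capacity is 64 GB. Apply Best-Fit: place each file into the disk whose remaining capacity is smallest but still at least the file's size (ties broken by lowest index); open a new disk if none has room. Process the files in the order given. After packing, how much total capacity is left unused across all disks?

111

Put 58 GB in disk 1; 6 GB remain.
Put 47 GB in disk 2; 17 GB remain.
Put 44 GB in disk 3; 20 GB remain.
Put 58 GB in disk 4; 6 GB remain.
Put 52 GB in disk 5; 12 GB remain.
Put 10 GB in disk 5; 2 GB remain.
Put 29 GB in disk 6; 35 GB remain.
Put 32 GB in disk 6; 3 GB remain.
Put 6 GB in disk 1; 0 GB remain.
Put 37 GB in disk 7; 27 GB remain.
Put 29 GB in disk 8; 35 GB remain.
Put 39 GB in disk 9; 25 GB remain.
Put 32 GB in disk 8; 3 GB remain.
Put 56 GB in disk 10; 8 GB remain.
10 disks × 64 GB = 640 GB; used 529 GB; unused 111 GB.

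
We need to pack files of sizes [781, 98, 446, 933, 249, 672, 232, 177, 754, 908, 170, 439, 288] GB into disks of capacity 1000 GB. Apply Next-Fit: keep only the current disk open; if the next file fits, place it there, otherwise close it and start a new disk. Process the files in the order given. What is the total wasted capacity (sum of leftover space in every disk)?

Put 781 GB in disk 1; 219 GB remain.
Put 98 GB in disk 1; 121 GB remain.
Put 446 GB in disk 2; 554 GB remain.
Put 933 GB in disk 3; 67 GB remain.
Put 249 GB in disk 4; 751 GB remain.
Put 672 GB in disk 4; 79 GB remain.
Put 232 GB in disk 5; 768 GB remain.
Put 177 GB in disk 5; 591 GB remain.
Put 754 GB in disk 6; 246 GB remain.
Put 908 GB in disk 7; 92 GB remain.
Put 170 GB in disk 8; 830 GB remain.
Put 439 GB in disk 8; 391 GB remain.
Put 288 GB in disk 8; 103 GB remain.
8 disks × 1000 GB = 8000 GB; used 6147 GB; unused 1853 GB.

1853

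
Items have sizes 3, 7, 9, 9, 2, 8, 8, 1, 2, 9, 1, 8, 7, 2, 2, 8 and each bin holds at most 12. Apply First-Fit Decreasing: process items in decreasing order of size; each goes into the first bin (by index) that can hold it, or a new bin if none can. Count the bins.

Sorted descending: 9, 9, 9, 8, 8, 8, 8, 7, 7, 3, 2, 2, 2, 2, 1, 1.
9 → bin 1 (remaining 3)
9 → bin 2 (remaining 3)
9 → bin 3 (remaining 3)
8 → bin 4 (remaining 4)
8 → bin 5 (remaining 4)
8 → bin 6 (remaining 4)
8 → bin 7 (remaining 4)
7 → bin 8 (remaining 5)
7 → bin 9 (remaining 5)
3 → bin 1 (remaining 0)
2 → bin 2 (remaining 1)
2 → bin 3 (remaining 1)
2 → bin 4 (remaining 2)
2 → bin 4 (remaining 0)
1 → bin 2 (remaining 0)
1 → bin 3 (remaining 0)

9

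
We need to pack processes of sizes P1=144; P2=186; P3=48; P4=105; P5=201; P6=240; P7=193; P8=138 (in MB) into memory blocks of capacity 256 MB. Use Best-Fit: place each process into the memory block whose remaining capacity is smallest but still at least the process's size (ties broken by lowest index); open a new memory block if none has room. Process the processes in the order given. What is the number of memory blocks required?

P1 (144 MB) → memory block 1 (remaining 112 MB)
P2 (186 MB) → memory block 2 (remaining 70 MB)
P3 (48 MB) → memory block 2 (remaining 22 MB)
P4 (105 MB) → memory block 1 (remaining 7 MB)
P5 (201 MB) → memory block 3 (remaining 55 MB)
P6 (240 MB) → memory block 4 (remaining 16 MB)
P7 (193 MB) → memory block 5 (remaining 63 MB)
P8 (138 MB) → memory block 6 (remaining 118 MB)

6 memory blocks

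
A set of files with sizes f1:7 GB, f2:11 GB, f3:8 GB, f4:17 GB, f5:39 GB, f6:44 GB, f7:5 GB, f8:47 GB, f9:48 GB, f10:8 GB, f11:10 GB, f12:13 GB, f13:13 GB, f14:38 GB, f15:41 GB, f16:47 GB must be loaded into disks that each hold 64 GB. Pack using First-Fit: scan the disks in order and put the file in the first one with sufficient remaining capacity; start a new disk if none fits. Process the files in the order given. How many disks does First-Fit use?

8

f1 (7 GB) → disk 1 (remaining 57 GB)
f2 (11 GB) → disk 1 (remaining 46 GB)
f3 (8 GB) → disk 1 (remaining 38 GB)
f4 (17 GB) → disk 1 (remaining 21 GB)
f5 (39 GB) → disk 2 (remaining 25 GB)
f6 (44 GB) → disk 3 (remaining 20 GB)
f7 (5 GB) → disk 1 (remaining 16 GB)
f8 (47 GB) → disk 4 (remaining 17 GB)
f9 (48 GB) → disk 5 (remaining 16 GB)
f10 (8 GB) → disk 1 (remaining 8 GB)
f11 (10 GB) → disk 2 (remaining 15 GB)
f12 (13 GB) → disk 2 (remaining 2 GB)
f13 (13 GB) → disk 3 (remaining 7 GB)
f14 (38 GB) → disk 6 (remaining 26 GB)
f15 (41 GB) → disk 7 (remaining 23 GB)
f16 (47 GB) → disk 8 (remaining 17 GB)
Final disks: [7,11,8,17,5,8] [39,10,13] [44,13] [47] [48] [38] [41] [47].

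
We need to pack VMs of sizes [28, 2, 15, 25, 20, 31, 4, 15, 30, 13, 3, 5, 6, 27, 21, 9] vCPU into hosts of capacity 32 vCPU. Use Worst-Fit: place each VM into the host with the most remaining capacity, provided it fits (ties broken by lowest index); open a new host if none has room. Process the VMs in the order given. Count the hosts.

9

28 vCPU → host 1 (remaining 4 vCPU)
2 vCPU → host 1 (remaining 2 vCPU)
15 vCPU → host 2 (remaining 17 vCPU)
25 vCPU → host 3 (remaining 7 vCPU)
20 vCPU → host 4 (remaining 12 vCPU)
31 vCPU → host 5 (remaining 1 vCPU)
4 vCPU → host 2 (remaining 13 vCPU)
15 vCPU → host 6 (remaining 17 vCPU)
30 vCPU → host 7 (remaining 2 vCPU)
13 vCPU → host 6 (remaining 4 vCPU)
3 vCPU → host 2 (remaining 10 vCPU)
5 vCPU → host 4 (remaining 7 vCPU)
6 vCPU → host 2 (remaining 4 vCPU)
27 vCPU → host 8 (remaining 5 vCPU)
21 vCPU → host 9 (remaining 11 vCPU)
9 vCPU → host 9 (remaining 2 vCPU)
Final hosts: [28,2] [15,4,3,6] [25] [20,5] [31] [15,13] [30] [27] [21,9].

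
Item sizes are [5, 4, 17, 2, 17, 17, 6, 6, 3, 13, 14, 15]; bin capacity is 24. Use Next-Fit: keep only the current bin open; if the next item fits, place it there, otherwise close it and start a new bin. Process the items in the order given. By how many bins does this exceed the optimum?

1

Next-Fit: [5,4] [17,2] [17] [17,6] [6,3,13] [14] [15] → 7 bins.
6 items exceed 12 (half the capacity), and no two of those can share a bin, so at least 6 bins are needed.
An optimal packing achieves that bound: [17,6] [17,6] [17,5,2] [15,4,3] [14] [13] → 6 bins.
Excess: 7 − 6 = 1.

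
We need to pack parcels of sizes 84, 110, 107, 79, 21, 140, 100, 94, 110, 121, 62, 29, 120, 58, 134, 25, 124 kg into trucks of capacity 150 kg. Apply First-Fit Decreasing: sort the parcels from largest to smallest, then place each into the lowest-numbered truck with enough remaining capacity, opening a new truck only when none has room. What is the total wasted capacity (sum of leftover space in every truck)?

Sorted descending: 140, 134, 124, 121, 120, 110, 110, 107, 100, 94, 84, 79, 62, 58, 29, 25, 21.
truck 1: place 140 kg, 10 kg left
truck 2: place 134 kg, 16 kg left
truck 3: place 124 kg, 26 kg left
truck 4: place 121 kg, 29 kg left
truck 5: place 120 kg, 30 kg left
truck 6: place 110 kg, 40 kg left
truck 7: place 110 kg, 40 kg left
truck 8: place 107 kg, 43 kg left
truck 9: place 100 kg, 50 kg left
truck 10: place 94 kg, 56 kg left
truck 11: place 84 kg, 66 kg left
truck 12: place 79 kg, 71 kg left
truck 11: place 62 kg, 4 kg left
truck 12: place 58 kg, 13 kg left
truck 4: place 29 kg, 0 kg left
truck 3: place 25 kg, 1 kg left
truck 5: place 21 kg, 9 kg left
12 trucks × 150 kg = 1800 kg; used 1518 kg; unused 282 kg.

282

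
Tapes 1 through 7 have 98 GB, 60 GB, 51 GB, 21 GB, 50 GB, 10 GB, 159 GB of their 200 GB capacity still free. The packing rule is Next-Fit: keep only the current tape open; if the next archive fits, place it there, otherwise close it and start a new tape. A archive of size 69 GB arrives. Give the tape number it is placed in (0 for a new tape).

Next-Fit only looks at tape 7, which has 159 GB free.
69 GB fits there.

7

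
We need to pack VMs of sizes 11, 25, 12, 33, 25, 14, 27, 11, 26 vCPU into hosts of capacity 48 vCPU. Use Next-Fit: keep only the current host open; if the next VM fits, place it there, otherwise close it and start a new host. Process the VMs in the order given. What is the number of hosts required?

5 hosts

host 1: place 11 vCPU, 37 vCPU left
host 1: place 25 vCPU, 12 vCPU left
host 1: place 12 vCPU, 0 vCPU left
host 2: place 33 vCPU, 15 vCPU left
host 3: place 25 vCPU, 23 vCPU left
host 3: place 14 vCPU, 9 vCPU left
host 4: place 27 vCPU, 21 vCPU left
host 4: place 11 vCPU, 10 vCPU left
host 5: place 26 vCPU, 22 vCPU left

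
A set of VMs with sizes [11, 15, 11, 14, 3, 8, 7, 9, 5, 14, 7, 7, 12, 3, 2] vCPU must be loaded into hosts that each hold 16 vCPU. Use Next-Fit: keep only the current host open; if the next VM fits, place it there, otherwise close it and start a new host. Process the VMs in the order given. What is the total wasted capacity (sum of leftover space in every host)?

48

Put 11 vCPU in host 1; 5 vCPU remain.
Put 15 vCPU in host 2; 1 vCPU remain.
Put 11 vCPU in host 3; 5 vCPU remain.
Put 14 vCPU in host 4; 2 vCPU remain.
Put 3 vCPU in host 5; 13 vCPU remain.
Put 8 vCPU in host 5; 5 vCPU remain.
Put 7 vCPU in host 6; 9 vCPU remain.
Put 9 vCPU in host 6; 0 vCPU remain.
Put 5 vCPU in host 7; 11 vCPU remain.
Put 14 vCPU in host 8; 2 vCPU remain.
Put 7 vCPU in host 9; 9 vCPU remain.
Put 7 vCPU in host 9; 2 vCPU remain.
Put 12 vCPU in host 10; 4 vCPU remain.
Put 3 vCPU in host 10; 1 vCPU remain.
Put 2 vCPU in host 11; 14 vCPU remain.
11 hosts × 16 vCPU = 176 vCPU; used 128 vCPU; unused 48 vCPU.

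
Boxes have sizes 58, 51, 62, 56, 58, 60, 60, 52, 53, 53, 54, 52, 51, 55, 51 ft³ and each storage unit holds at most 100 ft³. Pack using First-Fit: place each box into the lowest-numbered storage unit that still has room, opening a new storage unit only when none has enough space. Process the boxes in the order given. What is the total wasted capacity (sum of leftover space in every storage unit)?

674

58 ft³ → storage unit 1 (remaining 42 ft³)
51 ft³ → storage unit 2 (remaining 49 ft³)
62 ft³ → storage unit 3 (remaining 38 ft³)
56 ft³ → storage unit 4 (remaining 44 ft³)
58 ft³ → storage unit 5 (remaining 42 ft³)
60 ft³ → storage unit 6 (remaining 40 ft³)
60 ft³ → storage unit 7 (remaining 40 ft³)
52 ft³ → storage unit 8 (remaining 48 ft³)
53 ft³ → storage unit 9 (remaining 47 ft³)
53 ft³ → storage unit 10 (remaining 47 ft³)
54 ft³ → storage unit 11 (remaining 46 ft³)
52 ft³ → storage unit 12 (remaining 48 ft³)
51 ft³ → storage unit 13 (remaining 49 ft³)
55 ft³ → storage unit 14 (remaining 45 ft³)
51 ft³ → storage unit 15 (remaining 49 ft³)
15 storage units × 100 ft³ = 1500 ft³; used 826 ft³; unused 674 ft³.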